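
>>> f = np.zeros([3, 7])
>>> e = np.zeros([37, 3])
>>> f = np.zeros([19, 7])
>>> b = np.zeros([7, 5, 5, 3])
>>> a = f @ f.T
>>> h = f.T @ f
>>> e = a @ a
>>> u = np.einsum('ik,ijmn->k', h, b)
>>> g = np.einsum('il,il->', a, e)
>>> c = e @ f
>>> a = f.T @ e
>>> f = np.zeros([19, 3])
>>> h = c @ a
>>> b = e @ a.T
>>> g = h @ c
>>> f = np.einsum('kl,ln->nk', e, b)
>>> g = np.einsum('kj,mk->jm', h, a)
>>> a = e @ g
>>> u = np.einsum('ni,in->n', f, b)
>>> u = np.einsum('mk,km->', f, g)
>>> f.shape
(7, 19)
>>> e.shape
(19, 19)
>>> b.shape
(19, 7)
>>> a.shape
(19, 7)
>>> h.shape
(19, 19)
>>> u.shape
()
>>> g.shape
(19, 7)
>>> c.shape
(19, 7)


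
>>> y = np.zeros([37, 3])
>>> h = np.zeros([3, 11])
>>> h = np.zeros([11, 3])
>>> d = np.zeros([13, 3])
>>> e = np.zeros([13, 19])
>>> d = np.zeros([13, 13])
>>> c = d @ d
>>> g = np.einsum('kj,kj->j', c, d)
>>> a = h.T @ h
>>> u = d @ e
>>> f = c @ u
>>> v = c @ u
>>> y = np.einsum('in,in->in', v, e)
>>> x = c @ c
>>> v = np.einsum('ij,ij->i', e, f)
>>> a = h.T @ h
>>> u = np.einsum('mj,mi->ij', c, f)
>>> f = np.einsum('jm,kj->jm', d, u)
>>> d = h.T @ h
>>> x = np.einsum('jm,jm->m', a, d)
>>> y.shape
(13, 19)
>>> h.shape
(11, 3)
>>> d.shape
(3, 3)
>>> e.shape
(13, 19)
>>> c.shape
(13, 13)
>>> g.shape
(13,)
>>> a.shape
(3, 3)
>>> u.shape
(19, 13)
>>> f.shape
(13, 13)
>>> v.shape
(13,)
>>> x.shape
(3,)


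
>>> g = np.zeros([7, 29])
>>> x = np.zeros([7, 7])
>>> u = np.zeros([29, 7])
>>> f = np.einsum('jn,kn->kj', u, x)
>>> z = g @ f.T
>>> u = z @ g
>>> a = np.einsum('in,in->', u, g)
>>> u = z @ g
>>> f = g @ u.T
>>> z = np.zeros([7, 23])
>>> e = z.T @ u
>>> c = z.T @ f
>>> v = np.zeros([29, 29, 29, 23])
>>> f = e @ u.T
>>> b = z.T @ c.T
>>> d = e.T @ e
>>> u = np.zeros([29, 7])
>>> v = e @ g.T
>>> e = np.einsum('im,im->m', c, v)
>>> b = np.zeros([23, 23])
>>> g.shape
(7, 29)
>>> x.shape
(7, 7)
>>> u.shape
(29, 7)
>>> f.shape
(23, 7)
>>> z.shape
(7, 23)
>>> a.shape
()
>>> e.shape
(7,)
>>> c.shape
(23, 7)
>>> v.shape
(23, 7)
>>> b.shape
(23, 23)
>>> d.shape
(29, 29)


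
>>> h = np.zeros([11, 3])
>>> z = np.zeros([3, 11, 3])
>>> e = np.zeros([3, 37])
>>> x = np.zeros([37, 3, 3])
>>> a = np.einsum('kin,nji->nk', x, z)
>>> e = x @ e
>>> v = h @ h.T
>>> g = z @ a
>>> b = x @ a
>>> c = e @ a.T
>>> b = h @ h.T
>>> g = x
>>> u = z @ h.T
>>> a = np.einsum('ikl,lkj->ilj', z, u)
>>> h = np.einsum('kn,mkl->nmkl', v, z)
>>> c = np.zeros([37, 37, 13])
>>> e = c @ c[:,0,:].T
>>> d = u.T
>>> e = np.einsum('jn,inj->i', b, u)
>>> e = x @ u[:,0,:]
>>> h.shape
(11, 3, 11, 3)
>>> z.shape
(3, 11, 3)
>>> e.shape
(37, 3, 11)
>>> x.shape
(37, 3, 3)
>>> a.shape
(3, 3, 11)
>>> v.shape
(11, 11)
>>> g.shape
(37, 3, 3)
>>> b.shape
(11, 11)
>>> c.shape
(37, 37, 13)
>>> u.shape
(3, 11, 11)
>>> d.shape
(11, 11, 3)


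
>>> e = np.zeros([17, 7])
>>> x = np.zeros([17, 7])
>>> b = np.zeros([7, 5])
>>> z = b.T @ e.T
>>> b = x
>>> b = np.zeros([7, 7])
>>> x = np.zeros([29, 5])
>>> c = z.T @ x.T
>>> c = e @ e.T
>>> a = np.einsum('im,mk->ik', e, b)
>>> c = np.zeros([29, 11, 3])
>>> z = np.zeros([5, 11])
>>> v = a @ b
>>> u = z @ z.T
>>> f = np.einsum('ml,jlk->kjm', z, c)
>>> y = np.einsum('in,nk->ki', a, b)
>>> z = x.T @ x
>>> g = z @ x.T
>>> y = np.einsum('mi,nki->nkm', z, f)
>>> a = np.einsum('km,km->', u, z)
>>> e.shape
(17, 7)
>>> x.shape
(29, 5)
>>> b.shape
(7, 7)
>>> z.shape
(5, 5)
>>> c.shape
(29, 11, 3)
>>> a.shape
()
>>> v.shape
(17, 7)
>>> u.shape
(5, 5)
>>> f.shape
(3, 29, 5)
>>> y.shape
(3, 29, 5)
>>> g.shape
(5, 29)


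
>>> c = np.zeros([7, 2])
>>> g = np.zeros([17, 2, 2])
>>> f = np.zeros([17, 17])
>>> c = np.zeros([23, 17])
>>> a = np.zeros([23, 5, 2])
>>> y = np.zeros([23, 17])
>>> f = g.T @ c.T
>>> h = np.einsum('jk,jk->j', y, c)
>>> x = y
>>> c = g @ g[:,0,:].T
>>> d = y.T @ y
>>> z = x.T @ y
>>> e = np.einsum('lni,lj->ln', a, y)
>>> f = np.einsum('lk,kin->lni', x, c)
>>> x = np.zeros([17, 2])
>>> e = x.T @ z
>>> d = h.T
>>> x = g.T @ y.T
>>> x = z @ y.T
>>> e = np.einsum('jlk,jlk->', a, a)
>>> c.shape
(17, 2, 17)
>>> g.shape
(17, 2, 2)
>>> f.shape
(23, 17, 2)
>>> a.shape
(23, 5, 2)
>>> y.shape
(23, 17)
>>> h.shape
(23,)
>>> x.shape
(17, 23)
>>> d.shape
(23,)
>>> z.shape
(17, 17)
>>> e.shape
()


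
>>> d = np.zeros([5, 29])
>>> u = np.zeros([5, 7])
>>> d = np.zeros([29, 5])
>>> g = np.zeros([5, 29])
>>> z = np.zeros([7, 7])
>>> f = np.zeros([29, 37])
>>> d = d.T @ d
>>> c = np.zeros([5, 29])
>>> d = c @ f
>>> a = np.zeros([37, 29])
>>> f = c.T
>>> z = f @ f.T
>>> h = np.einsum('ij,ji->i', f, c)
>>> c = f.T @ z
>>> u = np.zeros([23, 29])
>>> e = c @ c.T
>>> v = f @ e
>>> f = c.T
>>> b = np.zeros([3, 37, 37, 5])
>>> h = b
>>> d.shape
(5, 37)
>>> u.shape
(23, 29)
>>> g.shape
(5, 29)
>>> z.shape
(29, 29)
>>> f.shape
(29, 5)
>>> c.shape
(5, 29)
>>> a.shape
(37, 29)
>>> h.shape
(3, 37, 37, 5)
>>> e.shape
(5, 5)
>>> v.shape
(29, 5)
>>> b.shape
(3, 37, 37, 5)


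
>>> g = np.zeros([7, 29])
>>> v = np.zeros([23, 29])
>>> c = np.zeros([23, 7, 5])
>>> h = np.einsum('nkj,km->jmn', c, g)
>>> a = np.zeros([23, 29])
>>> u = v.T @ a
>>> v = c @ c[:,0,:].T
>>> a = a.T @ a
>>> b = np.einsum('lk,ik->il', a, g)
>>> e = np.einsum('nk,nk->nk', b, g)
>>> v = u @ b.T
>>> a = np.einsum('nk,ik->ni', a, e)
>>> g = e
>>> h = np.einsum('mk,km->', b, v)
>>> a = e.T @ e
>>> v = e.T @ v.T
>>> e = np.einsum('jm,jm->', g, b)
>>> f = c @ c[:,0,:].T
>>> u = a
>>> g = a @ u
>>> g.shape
(29, 29)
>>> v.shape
(29, 29)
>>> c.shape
(23, 7, 5)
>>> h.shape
()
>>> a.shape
(29, 29)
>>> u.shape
(29, 29)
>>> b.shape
(7, 29)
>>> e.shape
()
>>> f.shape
(23, 7, 23)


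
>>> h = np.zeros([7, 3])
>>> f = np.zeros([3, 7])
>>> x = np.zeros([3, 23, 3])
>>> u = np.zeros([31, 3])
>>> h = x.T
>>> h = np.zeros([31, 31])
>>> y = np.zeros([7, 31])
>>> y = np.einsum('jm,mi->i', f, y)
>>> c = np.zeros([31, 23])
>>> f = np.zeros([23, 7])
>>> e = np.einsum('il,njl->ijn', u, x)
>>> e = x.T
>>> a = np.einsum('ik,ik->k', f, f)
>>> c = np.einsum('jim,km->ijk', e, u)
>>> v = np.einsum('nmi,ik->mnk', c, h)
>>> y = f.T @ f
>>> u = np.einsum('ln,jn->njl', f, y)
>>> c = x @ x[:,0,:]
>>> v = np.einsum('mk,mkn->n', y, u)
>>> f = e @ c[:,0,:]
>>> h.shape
(31, 31)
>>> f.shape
(3, 23, 3)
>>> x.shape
(3, 23, 3)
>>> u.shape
(7, 7, 23)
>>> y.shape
(7, 7)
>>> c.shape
(3, 23, 3)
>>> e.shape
(3, 23, 3)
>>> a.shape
(7,)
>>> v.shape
(23,)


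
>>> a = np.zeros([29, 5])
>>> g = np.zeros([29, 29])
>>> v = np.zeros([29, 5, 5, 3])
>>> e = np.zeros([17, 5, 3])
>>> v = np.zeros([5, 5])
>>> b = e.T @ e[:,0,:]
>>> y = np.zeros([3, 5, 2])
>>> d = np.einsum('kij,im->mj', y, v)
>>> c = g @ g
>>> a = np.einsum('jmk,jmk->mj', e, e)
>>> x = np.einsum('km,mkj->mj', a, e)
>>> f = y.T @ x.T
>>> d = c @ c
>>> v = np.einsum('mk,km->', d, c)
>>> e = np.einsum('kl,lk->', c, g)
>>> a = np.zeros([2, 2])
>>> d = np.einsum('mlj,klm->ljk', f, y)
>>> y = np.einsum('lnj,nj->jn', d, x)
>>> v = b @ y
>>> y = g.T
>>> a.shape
(2, 2)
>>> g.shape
(29, 29)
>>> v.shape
(3, 5, 17)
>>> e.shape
()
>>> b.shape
(3, 5, 3)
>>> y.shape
(29, 29)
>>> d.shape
(5, 17, 3)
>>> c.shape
(29, 29)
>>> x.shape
(17, 3)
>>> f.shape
(2, 5, 17)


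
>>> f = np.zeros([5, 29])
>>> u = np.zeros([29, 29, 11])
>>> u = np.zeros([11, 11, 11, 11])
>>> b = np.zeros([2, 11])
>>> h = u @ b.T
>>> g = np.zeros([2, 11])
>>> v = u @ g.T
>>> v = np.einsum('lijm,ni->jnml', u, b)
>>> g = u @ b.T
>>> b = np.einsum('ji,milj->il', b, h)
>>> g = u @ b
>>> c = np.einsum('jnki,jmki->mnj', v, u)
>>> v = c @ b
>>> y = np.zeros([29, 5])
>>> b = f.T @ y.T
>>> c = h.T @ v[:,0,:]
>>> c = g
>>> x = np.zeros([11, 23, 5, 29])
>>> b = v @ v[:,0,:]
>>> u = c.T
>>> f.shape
(5, 29)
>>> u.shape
(11, 11, 11, 11)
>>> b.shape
(11, 2, 11)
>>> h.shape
(11, 11, 11, 2)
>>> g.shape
(11, 11, 11, 11)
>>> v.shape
(11, 2, 11)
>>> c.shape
(11, 11, 11, 11)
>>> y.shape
(29, 5)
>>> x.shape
(11, 23, 5, 29)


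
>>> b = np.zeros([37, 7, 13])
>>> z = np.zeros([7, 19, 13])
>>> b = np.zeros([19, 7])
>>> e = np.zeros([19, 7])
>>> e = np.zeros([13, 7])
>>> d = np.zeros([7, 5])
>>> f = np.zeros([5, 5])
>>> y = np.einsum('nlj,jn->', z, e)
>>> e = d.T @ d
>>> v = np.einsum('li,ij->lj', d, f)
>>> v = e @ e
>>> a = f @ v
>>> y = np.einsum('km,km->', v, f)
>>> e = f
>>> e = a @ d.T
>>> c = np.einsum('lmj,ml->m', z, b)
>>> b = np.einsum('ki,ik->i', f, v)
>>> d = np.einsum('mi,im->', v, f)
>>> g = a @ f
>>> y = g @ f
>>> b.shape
(5,)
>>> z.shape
(7, 19, 13)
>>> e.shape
(5, 7)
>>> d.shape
()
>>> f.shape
(5, 5)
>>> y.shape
(5, 5)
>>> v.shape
(5, 5)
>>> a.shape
(5, 5)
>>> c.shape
(19,)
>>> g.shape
(5, 5)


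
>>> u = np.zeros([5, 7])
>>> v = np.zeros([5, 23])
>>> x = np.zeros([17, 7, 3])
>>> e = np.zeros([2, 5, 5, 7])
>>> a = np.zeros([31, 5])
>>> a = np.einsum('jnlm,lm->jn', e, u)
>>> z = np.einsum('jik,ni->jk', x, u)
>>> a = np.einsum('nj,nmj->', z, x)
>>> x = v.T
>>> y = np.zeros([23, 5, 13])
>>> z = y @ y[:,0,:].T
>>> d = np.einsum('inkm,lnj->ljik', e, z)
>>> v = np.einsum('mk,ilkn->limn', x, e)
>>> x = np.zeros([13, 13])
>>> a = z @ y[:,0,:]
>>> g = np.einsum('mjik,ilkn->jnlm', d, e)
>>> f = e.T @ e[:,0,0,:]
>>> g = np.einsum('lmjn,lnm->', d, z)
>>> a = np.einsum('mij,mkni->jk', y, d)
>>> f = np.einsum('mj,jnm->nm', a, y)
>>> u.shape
(5, 7)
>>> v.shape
(5, 2, 23, 7)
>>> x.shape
(13, 13)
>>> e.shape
(2, 5, 5, 7)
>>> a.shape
(13, 23)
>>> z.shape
(23, 5, 23)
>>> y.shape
(23, 5, 13)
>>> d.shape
(23, 23, 2, 5)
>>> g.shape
()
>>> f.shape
(5, 13)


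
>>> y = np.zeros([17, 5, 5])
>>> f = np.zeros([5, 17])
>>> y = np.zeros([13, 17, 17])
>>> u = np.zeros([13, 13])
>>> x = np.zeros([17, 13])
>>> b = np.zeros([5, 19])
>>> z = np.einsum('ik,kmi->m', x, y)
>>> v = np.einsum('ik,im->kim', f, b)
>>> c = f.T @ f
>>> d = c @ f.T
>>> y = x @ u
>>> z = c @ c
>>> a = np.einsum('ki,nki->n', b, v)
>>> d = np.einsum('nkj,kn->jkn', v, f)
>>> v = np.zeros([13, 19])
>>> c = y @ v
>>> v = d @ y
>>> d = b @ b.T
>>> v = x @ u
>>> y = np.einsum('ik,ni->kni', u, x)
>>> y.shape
(13, 17, 13)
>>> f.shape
(5, 17)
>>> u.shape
(13, 13)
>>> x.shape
(17, 13)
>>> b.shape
(5, 19)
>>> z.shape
(17, 17)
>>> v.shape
(17, 13)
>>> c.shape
(17, 19)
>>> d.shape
(5, 5)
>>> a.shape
(17,)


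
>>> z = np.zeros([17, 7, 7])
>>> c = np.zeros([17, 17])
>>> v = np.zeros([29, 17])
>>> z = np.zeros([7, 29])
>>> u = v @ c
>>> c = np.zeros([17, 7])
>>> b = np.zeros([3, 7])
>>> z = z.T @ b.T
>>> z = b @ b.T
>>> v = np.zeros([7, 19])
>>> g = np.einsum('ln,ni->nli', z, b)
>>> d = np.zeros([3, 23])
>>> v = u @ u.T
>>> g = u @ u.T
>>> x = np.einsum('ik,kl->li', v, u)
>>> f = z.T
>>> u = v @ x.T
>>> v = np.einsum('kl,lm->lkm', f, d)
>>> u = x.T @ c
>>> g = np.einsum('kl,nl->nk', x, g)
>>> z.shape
(3, 3)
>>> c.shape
(17, 7)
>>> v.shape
(3, 3, 23)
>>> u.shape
(29, 7)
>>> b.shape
(3, 7)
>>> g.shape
(29, 17)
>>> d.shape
(3, 23)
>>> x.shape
(17, 29)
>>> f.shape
(3, 3)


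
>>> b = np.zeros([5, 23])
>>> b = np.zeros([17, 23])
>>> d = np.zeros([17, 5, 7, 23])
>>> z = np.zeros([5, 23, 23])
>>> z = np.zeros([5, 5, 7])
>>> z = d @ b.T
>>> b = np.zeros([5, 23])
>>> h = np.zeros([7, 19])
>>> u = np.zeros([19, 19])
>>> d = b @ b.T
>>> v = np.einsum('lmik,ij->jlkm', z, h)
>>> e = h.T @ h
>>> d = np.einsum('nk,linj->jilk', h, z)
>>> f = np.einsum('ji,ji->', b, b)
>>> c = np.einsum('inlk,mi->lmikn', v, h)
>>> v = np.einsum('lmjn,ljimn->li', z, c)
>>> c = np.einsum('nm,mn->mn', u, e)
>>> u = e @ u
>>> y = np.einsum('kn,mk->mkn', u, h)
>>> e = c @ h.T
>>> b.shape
(5, 23)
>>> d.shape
(17, 5, 17, 19)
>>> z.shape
(17, 5, 7, 17)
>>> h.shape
(7, 19)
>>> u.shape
(19, 19)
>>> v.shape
(17, 19)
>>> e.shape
(19, 7)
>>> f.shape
()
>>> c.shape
(19, 19)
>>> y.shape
(7, 19, 19)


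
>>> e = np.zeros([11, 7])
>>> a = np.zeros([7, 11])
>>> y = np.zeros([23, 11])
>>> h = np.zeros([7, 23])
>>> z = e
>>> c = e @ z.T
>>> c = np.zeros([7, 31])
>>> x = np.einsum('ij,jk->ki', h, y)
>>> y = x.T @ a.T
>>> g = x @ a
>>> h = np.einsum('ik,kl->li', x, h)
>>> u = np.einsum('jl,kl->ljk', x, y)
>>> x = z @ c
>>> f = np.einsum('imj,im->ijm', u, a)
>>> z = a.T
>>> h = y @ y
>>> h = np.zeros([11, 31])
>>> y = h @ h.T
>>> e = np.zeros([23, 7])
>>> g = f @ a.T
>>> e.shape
(23, 7)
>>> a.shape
(7, 11)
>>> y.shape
(11, 11)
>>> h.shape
(11, 31)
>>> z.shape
(11, 7)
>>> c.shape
(7, 31)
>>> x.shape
(11, 31)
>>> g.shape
(7, 7, 7)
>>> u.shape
(7, 11, 7)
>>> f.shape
(7, 7, 11)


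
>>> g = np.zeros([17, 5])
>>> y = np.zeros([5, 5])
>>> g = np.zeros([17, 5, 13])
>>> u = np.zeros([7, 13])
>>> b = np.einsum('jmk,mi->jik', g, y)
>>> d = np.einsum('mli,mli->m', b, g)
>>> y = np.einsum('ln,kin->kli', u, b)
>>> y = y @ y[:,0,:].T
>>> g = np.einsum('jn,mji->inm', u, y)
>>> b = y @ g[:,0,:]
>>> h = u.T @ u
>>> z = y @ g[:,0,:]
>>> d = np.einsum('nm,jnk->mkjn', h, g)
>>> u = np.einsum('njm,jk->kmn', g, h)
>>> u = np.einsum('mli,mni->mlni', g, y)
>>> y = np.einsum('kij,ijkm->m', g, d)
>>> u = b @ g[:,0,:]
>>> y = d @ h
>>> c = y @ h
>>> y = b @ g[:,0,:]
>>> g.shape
(17, 13, 17)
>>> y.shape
(17, 7, 17)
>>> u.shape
(17, 7, 17)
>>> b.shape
(17, 7, 17)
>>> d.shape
(13, 17, 17, 13)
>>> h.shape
(13, 13)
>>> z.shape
(17, 7, 17)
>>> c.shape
(13, 17, 17, 13)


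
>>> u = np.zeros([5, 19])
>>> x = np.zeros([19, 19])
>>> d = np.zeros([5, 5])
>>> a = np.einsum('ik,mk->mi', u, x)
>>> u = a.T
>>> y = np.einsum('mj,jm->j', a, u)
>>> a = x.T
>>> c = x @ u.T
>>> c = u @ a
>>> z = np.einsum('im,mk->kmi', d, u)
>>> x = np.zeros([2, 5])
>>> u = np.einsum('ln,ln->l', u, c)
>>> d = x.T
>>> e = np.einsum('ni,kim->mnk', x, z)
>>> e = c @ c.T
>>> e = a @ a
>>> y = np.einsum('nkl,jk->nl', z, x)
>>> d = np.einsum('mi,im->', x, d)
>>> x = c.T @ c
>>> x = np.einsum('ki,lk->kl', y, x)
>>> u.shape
(5,)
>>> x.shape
(19, 19)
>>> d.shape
()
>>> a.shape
(19, 19)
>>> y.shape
(19, 5)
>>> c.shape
(5, 19)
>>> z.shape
(19, 5, 5)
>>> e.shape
(19, 19)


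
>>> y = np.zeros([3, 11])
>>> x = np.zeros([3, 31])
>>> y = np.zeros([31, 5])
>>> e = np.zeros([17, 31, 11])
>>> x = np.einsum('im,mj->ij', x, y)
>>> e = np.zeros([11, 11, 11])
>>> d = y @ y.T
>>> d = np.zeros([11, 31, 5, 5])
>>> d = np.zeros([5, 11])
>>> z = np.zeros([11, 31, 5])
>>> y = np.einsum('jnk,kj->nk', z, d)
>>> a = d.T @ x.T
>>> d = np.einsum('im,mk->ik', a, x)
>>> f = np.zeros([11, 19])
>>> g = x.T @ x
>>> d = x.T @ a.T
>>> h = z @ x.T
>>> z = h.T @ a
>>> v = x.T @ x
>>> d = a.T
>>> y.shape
(31, 5)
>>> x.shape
(3, 5)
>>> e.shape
(11, 11, 11)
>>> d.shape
(3, 11)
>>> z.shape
(3, 31, 3)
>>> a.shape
(11, 3)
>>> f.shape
(11, 19)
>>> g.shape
(5, 5)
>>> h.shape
(11, 31, 3)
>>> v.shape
(5, 5)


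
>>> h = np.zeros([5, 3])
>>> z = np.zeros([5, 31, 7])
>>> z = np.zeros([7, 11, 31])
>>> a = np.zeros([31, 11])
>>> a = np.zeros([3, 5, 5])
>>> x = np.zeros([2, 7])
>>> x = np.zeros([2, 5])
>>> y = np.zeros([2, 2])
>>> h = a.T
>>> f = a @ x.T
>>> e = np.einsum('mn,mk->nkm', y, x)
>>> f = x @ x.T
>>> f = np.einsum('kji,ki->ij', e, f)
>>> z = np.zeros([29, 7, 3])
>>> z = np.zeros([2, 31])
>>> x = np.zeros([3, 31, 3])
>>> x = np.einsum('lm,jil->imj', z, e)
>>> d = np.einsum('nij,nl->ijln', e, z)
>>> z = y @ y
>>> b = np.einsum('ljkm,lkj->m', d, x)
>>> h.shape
(5, 5, 3)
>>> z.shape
(2, 2)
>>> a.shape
(3, 5, 5)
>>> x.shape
(5, 31, 2)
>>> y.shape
(2, 2)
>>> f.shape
(2, 5)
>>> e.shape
(2, 5, 2)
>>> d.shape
(5, 2, 31, 2)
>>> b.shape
(2,)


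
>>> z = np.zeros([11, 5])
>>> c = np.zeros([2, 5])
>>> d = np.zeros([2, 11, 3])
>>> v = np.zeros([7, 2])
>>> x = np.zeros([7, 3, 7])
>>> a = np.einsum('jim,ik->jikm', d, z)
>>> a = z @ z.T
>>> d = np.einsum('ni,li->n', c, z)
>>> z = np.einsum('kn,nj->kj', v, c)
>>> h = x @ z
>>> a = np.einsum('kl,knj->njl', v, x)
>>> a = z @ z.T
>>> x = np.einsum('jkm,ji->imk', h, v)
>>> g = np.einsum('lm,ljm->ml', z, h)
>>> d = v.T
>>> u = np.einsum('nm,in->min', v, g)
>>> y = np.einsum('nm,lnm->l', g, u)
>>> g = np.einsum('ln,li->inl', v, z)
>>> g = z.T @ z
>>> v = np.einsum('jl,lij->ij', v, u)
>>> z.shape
(7, 5)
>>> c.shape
(2, 5)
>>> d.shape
(2, 7)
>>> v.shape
(5, 7)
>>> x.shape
(2, 5, 3)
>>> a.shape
(7, 7)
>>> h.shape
(7, 3, 5)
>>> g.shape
(5, 5)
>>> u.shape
(2, 5, 7)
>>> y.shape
(2,)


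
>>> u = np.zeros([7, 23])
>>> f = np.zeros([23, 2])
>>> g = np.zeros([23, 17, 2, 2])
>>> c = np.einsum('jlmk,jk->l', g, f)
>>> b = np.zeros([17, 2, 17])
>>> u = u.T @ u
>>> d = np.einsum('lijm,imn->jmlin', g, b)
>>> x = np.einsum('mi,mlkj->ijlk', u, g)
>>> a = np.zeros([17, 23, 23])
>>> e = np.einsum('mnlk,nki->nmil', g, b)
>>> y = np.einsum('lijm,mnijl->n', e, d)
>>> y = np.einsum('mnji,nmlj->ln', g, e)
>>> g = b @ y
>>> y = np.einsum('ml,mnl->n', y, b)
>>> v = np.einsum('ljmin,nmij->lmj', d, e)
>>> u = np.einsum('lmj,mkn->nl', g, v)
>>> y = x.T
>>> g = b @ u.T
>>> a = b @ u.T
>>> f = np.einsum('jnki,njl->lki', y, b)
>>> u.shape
(2, 17)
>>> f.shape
(17, 2, 23)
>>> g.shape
(17, 2, 2)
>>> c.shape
(17,)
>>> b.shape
(17, 2, 17)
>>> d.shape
(2, 2, 23, 17, 17)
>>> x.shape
(23, 2, 17, 2)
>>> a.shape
(17, 2, 2)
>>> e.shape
(17, 23, 17, 2)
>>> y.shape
(2, 17, 2, 23)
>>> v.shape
(2, 23, 2)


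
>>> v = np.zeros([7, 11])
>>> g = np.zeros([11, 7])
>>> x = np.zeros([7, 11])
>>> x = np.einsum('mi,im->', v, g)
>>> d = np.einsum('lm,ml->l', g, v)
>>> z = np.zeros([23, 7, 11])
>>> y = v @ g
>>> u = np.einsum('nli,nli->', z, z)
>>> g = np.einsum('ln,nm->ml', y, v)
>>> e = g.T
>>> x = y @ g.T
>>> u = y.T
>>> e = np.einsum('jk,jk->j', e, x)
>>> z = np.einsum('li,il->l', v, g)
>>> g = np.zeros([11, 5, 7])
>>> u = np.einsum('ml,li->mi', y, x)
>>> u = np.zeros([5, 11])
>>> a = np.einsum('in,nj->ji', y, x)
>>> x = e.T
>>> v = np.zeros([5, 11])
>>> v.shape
(5, 11)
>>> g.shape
(11, 5, 7)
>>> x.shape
(7,)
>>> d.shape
(11,)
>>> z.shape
(7,)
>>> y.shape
(7, 7)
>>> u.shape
(5, 11)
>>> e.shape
(7,)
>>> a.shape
(11, 7)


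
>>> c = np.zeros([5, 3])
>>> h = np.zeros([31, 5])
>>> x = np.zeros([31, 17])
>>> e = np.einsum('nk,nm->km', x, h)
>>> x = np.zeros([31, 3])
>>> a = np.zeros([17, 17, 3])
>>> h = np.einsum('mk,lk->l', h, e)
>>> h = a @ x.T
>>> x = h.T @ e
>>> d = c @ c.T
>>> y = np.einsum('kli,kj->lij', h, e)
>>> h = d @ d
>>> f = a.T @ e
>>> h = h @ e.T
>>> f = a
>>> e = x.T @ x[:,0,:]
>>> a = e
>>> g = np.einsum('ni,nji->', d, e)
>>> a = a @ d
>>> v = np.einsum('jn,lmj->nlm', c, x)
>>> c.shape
(5, 3)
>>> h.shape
(5, 17)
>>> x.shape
(31, 17, 5)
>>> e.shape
(5, 17, 5)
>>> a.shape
(5, 17, 5)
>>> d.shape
(5, 5)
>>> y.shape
(17, 31, 5)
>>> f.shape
(17, 17, 3)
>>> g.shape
()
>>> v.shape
(3, 31, 17)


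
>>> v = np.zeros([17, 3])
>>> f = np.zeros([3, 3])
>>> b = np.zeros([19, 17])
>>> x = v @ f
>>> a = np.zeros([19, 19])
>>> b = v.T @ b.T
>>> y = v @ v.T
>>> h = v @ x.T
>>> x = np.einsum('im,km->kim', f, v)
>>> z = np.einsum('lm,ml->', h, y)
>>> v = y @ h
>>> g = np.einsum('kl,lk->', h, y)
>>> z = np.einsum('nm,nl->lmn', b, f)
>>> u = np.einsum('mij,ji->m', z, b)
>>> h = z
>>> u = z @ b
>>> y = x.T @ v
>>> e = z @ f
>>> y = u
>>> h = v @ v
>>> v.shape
(17, 17)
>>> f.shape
(3, 3)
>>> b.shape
(3, 19)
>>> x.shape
(17, 3, 3)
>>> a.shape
(19, 19)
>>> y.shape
(3, 19, 19)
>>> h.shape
(17, 17)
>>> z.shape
(3, 19, 3)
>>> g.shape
()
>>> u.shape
(3, 19, 19)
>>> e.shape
(3, 19, 3)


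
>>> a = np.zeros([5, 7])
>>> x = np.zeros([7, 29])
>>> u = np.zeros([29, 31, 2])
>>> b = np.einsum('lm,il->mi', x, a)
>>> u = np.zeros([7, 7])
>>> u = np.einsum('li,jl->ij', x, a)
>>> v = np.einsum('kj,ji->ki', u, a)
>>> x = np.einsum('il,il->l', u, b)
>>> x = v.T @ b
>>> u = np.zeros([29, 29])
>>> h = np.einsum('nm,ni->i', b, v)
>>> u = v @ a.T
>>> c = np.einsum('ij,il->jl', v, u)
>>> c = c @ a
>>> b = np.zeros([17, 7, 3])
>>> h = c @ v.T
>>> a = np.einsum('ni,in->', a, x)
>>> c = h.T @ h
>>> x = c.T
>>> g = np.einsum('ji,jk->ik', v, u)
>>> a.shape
()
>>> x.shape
(29, 29)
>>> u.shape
(29, 5)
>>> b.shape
(17, 7, 3)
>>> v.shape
(29, 7)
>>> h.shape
(7, 29)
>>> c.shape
(29, 29)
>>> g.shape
(7, 5)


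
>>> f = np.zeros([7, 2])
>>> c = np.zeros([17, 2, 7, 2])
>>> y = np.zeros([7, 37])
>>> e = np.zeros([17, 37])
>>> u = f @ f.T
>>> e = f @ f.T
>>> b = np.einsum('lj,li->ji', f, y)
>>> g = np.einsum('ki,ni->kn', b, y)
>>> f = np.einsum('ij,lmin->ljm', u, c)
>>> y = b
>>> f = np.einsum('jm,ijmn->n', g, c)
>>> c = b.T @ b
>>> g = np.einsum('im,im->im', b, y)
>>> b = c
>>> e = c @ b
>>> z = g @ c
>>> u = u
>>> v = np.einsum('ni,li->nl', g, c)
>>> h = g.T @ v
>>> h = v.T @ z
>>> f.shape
(2,)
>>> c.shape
(37, 37)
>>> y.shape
(2, 37)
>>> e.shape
(37, 37)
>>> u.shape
(7, 7)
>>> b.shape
(37, 37)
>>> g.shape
(2, 37)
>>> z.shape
(2, 37)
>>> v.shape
(2, 37)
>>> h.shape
(37, 37)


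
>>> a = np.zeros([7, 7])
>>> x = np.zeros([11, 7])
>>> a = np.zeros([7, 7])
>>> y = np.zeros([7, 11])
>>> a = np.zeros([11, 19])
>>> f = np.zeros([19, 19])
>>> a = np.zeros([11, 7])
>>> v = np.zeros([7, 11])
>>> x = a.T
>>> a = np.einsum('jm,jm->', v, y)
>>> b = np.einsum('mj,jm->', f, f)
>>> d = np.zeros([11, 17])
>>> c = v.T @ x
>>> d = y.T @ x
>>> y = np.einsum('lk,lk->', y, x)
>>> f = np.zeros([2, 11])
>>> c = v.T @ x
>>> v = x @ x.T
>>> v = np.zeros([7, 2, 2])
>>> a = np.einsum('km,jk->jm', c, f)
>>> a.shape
(2, 11)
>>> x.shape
(7, 11)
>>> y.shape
()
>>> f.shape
(2, 11)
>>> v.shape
(7, 2, 2)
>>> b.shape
()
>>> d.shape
(11, 11)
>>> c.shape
(11, 11)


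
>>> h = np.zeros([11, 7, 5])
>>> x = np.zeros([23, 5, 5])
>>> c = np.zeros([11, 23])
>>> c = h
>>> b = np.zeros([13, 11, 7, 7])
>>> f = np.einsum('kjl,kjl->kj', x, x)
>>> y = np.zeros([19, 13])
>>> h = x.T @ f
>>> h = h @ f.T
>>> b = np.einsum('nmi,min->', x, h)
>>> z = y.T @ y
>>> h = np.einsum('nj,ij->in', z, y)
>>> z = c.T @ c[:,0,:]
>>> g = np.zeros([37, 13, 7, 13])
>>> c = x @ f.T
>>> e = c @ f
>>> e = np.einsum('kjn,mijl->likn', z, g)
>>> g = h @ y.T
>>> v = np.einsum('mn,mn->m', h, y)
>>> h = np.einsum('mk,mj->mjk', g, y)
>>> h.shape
(19, 13, 19)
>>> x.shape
(23, 5, 5)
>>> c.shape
(23, 5, 23)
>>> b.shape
()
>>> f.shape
(23, 5)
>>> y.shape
(19, 13)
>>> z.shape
(5, 7, 5)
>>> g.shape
(19, 19)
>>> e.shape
(13, 13, 5, 5)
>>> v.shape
(19,)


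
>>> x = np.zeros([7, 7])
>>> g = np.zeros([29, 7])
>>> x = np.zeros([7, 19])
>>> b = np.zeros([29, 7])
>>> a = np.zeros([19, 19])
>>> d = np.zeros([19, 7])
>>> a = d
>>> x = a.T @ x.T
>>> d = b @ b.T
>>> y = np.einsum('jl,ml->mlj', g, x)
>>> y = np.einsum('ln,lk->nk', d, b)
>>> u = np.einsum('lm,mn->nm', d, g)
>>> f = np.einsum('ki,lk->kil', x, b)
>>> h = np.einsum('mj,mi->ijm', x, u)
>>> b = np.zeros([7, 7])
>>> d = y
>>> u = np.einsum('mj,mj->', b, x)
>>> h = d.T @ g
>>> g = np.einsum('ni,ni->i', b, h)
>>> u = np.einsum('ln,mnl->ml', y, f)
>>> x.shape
(7, 7)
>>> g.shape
(7,)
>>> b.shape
(7, 7)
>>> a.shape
(19, 7)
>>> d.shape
(29, 7)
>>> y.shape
(29, 7)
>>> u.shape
(7, 29)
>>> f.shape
(7, 7, 29)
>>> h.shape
(7, 7)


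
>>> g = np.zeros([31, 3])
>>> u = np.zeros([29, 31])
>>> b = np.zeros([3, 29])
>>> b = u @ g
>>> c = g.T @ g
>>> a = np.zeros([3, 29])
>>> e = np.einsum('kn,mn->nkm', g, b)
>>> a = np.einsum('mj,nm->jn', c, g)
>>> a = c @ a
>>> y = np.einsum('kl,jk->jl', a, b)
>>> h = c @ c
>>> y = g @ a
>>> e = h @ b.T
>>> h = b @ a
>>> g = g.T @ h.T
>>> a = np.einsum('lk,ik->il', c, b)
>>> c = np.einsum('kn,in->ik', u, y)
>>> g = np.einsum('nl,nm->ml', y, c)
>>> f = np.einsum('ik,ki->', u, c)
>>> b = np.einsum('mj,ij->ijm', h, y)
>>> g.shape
(29, 31)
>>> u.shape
(29, 31)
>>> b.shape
(31, 31, 29)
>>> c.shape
(31, 29)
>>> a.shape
(29, 3)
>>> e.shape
(3, 29)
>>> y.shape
(31, 31)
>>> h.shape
(29, 31)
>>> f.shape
()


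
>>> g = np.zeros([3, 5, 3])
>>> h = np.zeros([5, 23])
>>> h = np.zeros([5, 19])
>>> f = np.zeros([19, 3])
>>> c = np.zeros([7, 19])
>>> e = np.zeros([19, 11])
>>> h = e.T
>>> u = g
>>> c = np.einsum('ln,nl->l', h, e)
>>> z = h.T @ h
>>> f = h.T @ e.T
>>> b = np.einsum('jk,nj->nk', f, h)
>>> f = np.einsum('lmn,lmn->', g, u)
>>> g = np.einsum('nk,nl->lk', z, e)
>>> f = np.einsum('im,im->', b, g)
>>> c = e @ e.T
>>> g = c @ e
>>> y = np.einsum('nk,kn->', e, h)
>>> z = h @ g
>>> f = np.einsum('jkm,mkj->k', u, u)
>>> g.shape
(19, 11)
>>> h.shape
(11, 19)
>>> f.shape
(5,)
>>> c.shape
(19, 19)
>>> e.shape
(19, 11)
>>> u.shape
(3, 5, 3)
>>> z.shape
(11, 11)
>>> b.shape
(11, 19)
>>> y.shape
()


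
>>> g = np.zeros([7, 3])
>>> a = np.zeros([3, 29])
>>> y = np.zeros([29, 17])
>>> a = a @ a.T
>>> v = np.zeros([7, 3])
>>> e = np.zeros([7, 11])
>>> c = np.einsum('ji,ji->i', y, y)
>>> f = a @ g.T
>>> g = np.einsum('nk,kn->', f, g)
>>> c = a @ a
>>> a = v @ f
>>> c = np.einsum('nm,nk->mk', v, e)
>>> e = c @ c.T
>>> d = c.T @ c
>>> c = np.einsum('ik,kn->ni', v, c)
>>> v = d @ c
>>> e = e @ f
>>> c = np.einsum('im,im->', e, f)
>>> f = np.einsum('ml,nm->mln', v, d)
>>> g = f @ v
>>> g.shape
(11, 7, 7)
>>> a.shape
(7, 7)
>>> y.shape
(29, 17)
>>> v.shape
(11, 7)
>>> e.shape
(3, 7)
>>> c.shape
()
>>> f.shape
(11, 7, 11)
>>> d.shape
(11, 11)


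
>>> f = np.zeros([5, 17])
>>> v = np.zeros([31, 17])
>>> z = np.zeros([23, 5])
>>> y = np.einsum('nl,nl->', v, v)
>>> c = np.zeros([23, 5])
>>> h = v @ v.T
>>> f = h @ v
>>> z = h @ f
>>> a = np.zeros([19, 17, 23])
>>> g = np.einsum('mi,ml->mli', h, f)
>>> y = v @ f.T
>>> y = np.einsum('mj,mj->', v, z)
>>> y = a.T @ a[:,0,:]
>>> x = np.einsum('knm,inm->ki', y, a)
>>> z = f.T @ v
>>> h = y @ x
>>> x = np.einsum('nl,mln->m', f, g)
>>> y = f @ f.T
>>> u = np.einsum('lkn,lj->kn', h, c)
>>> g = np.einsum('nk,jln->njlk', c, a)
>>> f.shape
(31, 17)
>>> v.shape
(31, 17)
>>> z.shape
(17, 17)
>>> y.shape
(31, 31)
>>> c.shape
(23, 5)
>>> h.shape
(23, 17, 19)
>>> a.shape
(19, 17, 23)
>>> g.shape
(23, 19, 17, 5)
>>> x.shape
(31,)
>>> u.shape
(17, 19)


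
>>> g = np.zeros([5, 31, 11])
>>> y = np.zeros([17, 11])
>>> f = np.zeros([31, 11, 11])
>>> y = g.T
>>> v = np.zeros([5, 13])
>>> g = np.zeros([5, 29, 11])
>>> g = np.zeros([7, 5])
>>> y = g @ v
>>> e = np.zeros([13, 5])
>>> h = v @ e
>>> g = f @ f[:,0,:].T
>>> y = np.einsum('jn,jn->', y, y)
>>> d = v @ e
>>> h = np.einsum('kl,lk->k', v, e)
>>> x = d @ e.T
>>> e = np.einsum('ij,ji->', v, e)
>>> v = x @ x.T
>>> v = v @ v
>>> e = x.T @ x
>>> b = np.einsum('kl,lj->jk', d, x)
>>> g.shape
(31, 11, 31)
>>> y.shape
()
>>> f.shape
(31, 11, 11)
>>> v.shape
(5, 5)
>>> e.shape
(13, 13)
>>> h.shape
(5,)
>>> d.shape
(5, 5)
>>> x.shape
(5, 13)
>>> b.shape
(13, 5)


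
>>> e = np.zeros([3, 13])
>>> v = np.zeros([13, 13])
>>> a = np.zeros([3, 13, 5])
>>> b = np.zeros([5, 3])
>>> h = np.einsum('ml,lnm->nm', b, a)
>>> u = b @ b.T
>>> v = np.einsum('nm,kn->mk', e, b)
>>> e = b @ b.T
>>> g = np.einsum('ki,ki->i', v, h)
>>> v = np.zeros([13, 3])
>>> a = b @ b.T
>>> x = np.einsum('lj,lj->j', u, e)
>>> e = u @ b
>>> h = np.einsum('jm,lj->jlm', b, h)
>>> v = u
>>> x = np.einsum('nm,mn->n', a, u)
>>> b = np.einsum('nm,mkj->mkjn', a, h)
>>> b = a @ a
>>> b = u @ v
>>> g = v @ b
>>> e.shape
(5, 3)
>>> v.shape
(5, 5)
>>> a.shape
(5, 5)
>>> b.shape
(5, 5)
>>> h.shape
(5, 13, 3)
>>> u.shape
(5, 5)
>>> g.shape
(5, 5)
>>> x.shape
(5,)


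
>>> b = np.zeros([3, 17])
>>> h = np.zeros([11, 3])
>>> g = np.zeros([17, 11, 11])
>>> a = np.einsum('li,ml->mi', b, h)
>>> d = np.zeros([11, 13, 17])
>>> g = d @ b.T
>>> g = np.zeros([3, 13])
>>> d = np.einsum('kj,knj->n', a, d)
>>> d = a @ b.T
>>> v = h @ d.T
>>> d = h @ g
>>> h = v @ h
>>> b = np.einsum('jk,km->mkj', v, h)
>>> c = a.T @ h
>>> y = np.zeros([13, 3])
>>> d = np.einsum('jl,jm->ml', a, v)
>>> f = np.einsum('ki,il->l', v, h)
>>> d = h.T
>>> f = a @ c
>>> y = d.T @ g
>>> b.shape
(3, 11, 11)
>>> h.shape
(11, 3)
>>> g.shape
(3, 13)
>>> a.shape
(11, 17)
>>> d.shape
(3, 11)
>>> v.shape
(11, 11)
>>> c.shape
(17, 3)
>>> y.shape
(11, 13)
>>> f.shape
(11, 3)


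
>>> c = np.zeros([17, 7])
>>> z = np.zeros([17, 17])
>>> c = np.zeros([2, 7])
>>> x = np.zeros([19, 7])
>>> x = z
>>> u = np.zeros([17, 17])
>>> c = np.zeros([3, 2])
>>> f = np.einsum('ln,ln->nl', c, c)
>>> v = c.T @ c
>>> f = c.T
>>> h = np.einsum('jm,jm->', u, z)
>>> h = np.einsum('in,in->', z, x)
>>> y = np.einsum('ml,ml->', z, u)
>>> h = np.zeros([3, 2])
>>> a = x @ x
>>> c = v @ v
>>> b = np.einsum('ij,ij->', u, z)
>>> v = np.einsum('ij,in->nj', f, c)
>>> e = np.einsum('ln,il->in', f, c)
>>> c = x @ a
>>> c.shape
(17, 17)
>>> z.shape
(17, 17)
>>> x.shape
(17, 17)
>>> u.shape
(17, 17)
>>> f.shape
(2, 3)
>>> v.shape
(2, 3)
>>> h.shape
(3, 2)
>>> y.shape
()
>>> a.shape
(17, 17)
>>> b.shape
()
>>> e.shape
(2, 3)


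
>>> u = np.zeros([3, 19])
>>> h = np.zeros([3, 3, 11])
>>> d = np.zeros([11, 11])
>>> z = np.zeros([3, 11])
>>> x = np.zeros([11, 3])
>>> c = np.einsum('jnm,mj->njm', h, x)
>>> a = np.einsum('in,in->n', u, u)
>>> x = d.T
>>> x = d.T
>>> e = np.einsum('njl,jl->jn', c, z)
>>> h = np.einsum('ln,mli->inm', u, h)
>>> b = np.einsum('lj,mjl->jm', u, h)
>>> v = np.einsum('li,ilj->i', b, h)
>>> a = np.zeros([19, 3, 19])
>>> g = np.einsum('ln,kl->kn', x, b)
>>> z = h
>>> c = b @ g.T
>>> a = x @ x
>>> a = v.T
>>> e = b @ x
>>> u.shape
(3, 19)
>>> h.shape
(11, 19, 3)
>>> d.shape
(11, 11)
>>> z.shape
(11, 19, 3)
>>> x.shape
(11, 11)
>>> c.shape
(19, 19)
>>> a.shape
(11,)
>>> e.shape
(19, 11)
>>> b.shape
(19, 11)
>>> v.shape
(11,)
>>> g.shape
(19, 11)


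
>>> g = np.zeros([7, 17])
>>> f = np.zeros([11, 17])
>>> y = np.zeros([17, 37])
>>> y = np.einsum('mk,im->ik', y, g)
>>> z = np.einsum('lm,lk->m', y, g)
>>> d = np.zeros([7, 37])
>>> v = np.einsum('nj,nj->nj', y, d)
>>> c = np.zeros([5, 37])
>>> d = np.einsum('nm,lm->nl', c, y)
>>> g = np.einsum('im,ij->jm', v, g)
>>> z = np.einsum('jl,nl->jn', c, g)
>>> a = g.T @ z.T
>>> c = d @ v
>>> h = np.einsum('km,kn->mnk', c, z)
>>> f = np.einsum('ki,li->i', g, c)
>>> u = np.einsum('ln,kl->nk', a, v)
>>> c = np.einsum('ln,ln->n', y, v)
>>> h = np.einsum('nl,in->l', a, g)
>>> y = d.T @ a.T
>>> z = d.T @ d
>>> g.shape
(17, 37)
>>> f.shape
(37,)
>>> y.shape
(7, 37)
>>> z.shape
(7, 7)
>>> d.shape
(5, 7)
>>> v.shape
(7, 37)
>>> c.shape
(37,)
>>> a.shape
(37, 5)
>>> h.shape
(5,)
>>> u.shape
(5, 7)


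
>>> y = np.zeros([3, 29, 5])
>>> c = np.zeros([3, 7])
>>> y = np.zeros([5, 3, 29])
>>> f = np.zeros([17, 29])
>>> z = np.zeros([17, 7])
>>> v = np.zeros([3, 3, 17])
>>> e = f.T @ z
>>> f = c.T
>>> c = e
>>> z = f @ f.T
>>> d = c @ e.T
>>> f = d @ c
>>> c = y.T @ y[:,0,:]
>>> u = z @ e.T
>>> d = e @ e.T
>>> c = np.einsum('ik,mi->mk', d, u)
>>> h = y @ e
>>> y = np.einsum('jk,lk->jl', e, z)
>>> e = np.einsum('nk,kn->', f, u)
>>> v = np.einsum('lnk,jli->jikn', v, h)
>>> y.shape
(29, 7)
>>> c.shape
(7, 29)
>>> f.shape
(29, 7)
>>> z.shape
(7, 7)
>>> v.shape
(5, 7, 17, 3)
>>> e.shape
()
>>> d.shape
(29, 29)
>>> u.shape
(7, 29)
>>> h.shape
(5, 3, 7)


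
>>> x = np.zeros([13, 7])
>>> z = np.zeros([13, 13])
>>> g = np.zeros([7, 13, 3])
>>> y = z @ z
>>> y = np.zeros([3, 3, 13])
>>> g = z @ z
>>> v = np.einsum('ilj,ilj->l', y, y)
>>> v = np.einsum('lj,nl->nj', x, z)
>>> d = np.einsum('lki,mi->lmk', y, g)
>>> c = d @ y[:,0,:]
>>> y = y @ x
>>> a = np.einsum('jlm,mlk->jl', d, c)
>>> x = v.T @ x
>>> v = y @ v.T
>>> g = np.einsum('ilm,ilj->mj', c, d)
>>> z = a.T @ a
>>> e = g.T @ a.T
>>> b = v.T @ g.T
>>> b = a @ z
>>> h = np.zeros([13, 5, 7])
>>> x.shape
(7, 7)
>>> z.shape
(13, 13)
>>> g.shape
(13, 3)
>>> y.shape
(3, 3, 7)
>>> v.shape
(3, 3, 13)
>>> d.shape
(3, 13, 3)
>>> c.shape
(3, 13, 13)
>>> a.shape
(3, 13)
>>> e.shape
(3, 3)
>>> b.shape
(3, 13)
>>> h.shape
(13, 5, 7)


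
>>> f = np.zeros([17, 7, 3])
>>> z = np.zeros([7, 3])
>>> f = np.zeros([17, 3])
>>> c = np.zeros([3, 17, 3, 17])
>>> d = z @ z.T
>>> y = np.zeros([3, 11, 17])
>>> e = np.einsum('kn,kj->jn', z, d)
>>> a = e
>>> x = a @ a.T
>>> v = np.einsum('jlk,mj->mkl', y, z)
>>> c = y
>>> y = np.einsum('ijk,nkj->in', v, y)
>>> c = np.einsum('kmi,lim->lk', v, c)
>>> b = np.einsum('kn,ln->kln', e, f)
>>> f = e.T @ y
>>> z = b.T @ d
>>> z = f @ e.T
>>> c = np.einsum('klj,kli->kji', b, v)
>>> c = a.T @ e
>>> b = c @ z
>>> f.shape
(3, 3)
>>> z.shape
(3, 7)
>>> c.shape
(3, 3)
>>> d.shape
(7, 7)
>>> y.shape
(7, 3)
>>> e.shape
(7, 3)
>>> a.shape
(7, 3)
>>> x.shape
(7, 7)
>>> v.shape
(7, 17, 11)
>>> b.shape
(3, 7)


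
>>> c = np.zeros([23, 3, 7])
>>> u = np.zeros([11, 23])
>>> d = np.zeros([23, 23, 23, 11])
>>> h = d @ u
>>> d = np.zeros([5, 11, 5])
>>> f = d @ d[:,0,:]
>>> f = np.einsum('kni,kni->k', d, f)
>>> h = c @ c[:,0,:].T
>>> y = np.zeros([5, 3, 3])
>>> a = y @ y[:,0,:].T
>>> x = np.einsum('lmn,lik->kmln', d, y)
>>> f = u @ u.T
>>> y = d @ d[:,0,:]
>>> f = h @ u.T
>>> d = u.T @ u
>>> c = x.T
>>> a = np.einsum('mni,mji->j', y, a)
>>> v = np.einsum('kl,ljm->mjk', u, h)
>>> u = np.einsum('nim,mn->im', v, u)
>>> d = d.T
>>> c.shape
(5, 5, 11, 3)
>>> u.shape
(3, 11)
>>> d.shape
(23, 23)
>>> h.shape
(23, 3, 23)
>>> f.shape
(23, 3, 11)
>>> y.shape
(5, 11, 5)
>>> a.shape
(3,)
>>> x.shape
(3, 11, 5, 5)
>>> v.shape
(23, 3, 11)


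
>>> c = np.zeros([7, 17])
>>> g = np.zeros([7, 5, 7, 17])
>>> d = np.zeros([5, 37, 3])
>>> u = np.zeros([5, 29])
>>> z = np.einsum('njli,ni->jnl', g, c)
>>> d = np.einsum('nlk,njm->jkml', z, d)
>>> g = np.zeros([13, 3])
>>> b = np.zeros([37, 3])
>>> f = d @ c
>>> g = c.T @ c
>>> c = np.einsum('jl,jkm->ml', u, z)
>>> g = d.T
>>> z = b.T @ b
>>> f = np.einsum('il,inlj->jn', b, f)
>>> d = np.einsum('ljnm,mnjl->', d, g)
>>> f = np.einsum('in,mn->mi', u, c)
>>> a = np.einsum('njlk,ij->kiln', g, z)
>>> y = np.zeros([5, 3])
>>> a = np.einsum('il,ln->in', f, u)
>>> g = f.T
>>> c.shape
(7, 29)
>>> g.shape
(5, 7)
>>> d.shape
()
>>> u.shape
(5, 29)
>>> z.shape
(3, 3)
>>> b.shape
(37, 3)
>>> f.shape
(7, 5)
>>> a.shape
(7, 29)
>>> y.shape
(5, 3)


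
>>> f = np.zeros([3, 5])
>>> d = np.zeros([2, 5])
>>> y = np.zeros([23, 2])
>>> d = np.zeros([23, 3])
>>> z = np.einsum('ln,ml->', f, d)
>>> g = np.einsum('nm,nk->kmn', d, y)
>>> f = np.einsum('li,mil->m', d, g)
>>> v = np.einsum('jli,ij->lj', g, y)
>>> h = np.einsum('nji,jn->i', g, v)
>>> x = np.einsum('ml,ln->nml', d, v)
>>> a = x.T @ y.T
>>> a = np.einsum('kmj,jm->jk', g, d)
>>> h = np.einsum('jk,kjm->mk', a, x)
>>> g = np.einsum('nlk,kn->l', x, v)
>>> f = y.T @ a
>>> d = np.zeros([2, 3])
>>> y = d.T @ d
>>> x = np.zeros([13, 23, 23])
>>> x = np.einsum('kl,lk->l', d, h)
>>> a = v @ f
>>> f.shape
(2, 2)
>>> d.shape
(2, 3)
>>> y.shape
(3, 3)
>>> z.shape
()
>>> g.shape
(23,)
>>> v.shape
(3, 2)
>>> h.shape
(3, 2)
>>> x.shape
(3,)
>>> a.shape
(3, 2)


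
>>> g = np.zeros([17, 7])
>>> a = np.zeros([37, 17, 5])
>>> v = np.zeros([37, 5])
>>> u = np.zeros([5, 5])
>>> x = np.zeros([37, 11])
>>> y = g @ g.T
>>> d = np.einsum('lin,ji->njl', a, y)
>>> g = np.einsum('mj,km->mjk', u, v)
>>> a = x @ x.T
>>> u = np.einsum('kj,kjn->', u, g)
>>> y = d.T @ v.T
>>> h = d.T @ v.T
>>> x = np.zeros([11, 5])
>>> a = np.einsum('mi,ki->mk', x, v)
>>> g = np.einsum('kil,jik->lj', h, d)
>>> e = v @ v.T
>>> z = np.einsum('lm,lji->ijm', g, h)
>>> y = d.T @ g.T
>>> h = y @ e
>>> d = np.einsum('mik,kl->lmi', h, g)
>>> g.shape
(37, 5)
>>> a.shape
(11, 37)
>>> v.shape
(37, 5)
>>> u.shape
()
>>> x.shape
(11, 5)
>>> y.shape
(37, 17, 37)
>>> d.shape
(5, 37, 17)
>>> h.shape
(37, 17, 37)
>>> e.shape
(37, 37)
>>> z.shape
(37, 17, 5)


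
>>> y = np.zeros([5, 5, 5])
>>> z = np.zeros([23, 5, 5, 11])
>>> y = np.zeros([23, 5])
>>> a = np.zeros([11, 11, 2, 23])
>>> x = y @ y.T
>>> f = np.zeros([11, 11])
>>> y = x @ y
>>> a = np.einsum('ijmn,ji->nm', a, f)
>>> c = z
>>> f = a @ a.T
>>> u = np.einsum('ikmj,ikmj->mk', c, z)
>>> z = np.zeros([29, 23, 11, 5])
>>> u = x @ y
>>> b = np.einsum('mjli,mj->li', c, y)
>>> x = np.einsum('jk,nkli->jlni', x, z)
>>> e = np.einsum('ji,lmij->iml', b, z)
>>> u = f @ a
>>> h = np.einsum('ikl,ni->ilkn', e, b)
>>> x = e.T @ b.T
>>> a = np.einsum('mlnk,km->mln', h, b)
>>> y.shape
(23, 5)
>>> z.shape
(29, 23, 11, 5)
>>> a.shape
(11, 29, 23)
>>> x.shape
(29, 23, 5)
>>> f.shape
(23, 23)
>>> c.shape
(23, 5, 5, 11)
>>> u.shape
(23, 2)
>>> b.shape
(5, 11)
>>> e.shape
(11, 23, 29)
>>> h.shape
(11, 29, 23, 5)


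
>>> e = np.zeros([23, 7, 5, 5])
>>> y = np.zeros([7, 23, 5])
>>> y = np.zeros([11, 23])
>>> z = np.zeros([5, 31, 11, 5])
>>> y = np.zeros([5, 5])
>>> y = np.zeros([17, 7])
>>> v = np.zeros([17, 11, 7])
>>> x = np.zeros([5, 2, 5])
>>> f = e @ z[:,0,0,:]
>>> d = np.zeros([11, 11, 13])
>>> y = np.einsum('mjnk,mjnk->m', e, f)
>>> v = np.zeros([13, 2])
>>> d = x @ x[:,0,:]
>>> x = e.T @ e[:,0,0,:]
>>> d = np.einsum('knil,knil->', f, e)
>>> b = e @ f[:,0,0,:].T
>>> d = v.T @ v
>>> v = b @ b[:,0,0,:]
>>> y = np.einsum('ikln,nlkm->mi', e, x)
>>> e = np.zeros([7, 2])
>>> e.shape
(7, 2)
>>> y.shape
(5, 23)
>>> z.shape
(5, 31, 11, 5)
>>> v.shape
(23, 7, 5, 23)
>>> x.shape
(5, 5, 7, 5)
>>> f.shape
(23, 7, 5, 5)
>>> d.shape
(2, 2)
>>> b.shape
(23, 7, 5, 23)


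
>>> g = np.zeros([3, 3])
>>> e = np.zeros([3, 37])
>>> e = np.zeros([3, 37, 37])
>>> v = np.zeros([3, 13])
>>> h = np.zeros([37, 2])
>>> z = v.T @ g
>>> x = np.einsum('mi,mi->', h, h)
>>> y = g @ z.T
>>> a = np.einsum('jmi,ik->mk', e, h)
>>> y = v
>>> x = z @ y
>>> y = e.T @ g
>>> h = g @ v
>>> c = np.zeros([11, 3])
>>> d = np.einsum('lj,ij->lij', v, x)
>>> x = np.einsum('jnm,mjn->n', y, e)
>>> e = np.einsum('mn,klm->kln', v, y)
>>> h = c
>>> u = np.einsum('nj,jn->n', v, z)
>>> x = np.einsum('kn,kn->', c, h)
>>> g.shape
(3, 3)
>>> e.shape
(37, 37, 13)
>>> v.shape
(3, 13)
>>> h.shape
(11, 3)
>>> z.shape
(13, 3)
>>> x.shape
()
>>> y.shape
(37, 37, 3)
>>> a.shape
(37, 2)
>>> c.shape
(11, 3)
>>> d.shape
(3, 13, 13)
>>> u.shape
(3,)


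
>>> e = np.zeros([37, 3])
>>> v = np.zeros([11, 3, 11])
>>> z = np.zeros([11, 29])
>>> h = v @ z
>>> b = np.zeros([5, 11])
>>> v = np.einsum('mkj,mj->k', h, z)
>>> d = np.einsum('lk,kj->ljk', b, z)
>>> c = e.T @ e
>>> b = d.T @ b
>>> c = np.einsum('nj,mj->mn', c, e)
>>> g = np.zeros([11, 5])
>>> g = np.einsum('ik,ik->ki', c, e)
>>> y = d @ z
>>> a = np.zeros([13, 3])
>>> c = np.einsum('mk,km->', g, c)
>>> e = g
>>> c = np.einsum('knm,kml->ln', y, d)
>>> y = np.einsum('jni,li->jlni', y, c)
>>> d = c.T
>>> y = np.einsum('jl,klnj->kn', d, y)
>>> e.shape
(3, 37)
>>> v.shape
(3,)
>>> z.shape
(11, 29)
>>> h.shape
(11, 3, 29)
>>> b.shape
(11, 29, 11)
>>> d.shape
(29, 11)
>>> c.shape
(11, 29)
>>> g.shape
(3, 37)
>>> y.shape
(5, 29)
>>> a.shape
(13, 3)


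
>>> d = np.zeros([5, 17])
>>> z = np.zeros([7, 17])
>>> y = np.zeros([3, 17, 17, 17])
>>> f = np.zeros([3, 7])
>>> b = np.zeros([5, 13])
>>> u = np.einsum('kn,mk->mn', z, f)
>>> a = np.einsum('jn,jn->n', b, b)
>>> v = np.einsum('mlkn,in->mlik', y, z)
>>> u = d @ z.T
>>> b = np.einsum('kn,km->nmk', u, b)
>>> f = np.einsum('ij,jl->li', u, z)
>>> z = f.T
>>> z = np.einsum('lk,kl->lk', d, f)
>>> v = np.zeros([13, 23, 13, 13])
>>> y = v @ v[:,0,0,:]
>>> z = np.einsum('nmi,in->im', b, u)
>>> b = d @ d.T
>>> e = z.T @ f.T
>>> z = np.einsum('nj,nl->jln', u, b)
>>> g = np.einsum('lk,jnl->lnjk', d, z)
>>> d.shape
(5, 17)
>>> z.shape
(7, 5, 5)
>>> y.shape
(13, 23, 13, 13)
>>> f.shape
(17, 5)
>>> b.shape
(5, 5)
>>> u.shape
(5, 7)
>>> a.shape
(13,)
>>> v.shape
(13, 23, 13, 13)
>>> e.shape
(13, 17)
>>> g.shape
(5, 5, 7, 17)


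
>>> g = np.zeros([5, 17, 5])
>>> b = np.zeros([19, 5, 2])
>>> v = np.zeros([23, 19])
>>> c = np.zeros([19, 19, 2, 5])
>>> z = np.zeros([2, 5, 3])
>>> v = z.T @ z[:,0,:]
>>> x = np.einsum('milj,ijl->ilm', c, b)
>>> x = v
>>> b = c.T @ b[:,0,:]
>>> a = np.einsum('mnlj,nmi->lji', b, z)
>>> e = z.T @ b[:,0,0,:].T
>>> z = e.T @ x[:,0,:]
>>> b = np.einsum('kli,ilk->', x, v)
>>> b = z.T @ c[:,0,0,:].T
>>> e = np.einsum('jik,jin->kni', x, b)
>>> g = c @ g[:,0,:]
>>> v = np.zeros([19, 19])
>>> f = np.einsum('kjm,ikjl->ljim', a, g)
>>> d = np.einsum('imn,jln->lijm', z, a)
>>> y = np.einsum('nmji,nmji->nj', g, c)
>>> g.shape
(19, 19, 2, 5)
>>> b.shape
(3, 5, 19)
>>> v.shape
(19, 19)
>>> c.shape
(19, 19, 2, 5)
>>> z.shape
(5, 5, 3)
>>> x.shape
(3, 5, 3)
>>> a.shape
(19, 2, 3)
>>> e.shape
(3, 19, 5)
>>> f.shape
(5, 2, 19, 3)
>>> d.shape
(2, 5, 19, 5)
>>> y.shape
(19, 2)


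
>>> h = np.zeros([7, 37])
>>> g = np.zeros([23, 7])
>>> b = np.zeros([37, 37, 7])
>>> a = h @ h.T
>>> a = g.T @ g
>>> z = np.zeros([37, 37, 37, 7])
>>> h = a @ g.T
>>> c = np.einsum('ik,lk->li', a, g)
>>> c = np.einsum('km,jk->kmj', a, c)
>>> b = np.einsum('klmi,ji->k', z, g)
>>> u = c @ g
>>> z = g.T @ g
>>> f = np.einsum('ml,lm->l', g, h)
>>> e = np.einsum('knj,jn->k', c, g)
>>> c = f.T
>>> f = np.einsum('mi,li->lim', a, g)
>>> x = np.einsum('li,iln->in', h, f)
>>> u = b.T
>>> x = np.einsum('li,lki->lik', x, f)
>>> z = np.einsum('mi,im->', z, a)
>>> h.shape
(7, 23)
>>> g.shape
(23, 7)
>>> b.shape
(37,)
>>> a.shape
(7, 7)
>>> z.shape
()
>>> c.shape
(7,)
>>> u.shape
(37,)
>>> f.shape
(23, 7, 7)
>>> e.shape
(7,)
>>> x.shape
(23, 7, 7)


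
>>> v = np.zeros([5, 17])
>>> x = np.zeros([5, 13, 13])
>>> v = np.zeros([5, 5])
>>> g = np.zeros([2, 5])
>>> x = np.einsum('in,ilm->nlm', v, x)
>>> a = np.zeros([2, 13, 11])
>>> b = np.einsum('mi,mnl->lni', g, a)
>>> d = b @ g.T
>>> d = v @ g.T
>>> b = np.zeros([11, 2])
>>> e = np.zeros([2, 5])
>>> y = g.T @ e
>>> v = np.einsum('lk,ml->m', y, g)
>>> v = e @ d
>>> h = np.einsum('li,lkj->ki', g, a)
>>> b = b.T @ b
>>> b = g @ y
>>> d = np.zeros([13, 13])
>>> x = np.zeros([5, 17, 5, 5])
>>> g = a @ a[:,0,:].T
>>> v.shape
(2, 2)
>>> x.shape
(5, 17, 5, 5)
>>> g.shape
(2, 13, 2)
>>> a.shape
(2, 13, 11)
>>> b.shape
(2, 5)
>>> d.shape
(13, 13)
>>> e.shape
(2, 5)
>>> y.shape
(5, 5)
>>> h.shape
(13, 5)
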